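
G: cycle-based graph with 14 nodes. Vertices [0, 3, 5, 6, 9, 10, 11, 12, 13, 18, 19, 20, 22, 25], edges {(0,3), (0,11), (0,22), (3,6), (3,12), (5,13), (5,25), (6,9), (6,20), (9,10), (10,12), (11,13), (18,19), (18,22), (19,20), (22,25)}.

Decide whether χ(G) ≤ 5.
A valid 5-coloring: color 1: [0, 6, 10, 13, 19, 25]; color 2: [3, 5, 9, 11, 20, 22]; color 3: [12, 18].
(χ(G) = 3 ≤ 5.)

Yes, G is 5-colorable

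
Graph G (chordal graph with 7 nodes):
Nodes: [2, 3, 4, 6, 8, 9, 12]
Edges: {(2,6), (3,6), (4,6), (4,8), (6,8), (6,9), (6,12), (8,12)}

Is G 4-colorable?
Yes, G is 4-colorable

A valid 4-coloring: color 1: [6]; color 2: [2, 3, 8, 9]; color 3: [4, 12].
(χ(G) = 3 ≤ 4.)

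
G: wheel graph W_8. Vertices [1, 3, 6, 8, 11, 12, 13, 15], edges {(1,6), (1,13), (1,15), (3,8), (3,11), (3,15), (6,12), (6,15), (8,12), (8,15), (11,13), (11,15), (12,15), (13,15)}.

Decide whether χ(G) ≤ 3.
No, G is not 3-colorable

Odd cycle [12, 6, 1, 13, 11, 3, 8] needs 3 colors (χ ≥ 3).
Vertex 15 is adjacent to every vertex of [1, 3, 6, 8, 11, 12, 13], which already need 3 colors among themselves, so 15 needs a new color (χ ≥ 4).
Hence χ(G) ≥ 4 > 3, so no proper 3-coloring exists.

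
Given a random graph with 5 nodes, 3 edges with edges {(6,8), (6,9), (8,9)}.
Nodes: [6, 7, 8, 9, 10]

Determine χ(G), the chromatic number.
Clique number ω(G) = 3 (lower bound: χ ≥ ω).
The clique on [6, 8, 9] has size 3, forcing χ ≥ 3, and the coloring below uses 3 colors, so χ(G) = 3.
A valid 3-coloring: color 1: [7, 9, 10]; color 2: [8]; color 3: [6].

χ(G) = 3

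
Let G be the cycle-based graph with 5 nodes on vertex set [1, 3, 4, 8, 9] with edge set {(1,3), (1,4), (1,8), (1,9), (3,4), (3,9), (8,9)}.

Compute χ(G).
χ(G) = 3

Clique number ω(G) = 3 (lower bound: χ ≥ ω).
The clique on [1, 8, 9] has size 3, forcing χ ≥ 3, and the coloring below uses 3 colors, so χ(G) = 3.
A valid 3-coloring: color 1: [1]; color 2: [4, 9]; color 3: [3, 8].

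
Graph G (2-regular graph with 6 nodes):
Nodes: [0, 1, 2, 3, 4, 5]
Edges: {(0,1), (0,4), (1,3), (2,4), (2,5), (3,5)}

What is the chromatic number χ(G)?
χ(G) = 2

Clique number ω(G) = 2 (lower bound: χ ≥ ω).
The graph is bipartite (no odd cycle), so 2 colors suffice: χ(G) = 2.
A valid 2-coloring: color 1: [0, 2, 3]; color 2: [1, 4, 5].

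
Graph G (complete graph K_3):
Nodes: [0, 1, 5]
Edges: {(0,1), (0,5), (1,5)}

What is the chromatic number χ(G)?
Clique number ω(G) = 3 (lower bound: χ ≥ ω).
The clique on [0, 1, 5] has size 3, forcing χ ≥ 3, and the coloring below uses 3 colors, so χ(G) = 3.
A valid 3-coloring: color 1: [5]; color 2: [1]; color 3: [0].

χ(G) = 3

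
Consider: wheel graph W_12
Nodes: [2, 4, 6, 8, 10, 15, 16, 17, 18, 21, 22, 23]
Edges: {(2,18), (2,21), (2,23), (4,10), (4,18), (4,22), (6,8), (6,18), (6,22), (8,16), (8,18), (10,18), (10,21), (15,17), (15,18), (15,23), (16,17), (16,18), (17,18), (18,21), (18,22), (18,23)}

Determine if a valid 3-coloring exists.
Odd cycle [21, 10, 4, 22, 6, 8, 16, 17, 15, 23, 2] needs 3 colors (χ ≥ 3).
Vertex 18 is adjacent to every vertex of [2, 4, 6, 8, 10, 15, 16, 17, 21, 22, 23], which already need 3 colors among themselves, so 18 needs a new color (χ ≥ 4).
Hence χ(G) ≥ 4 > 3, so no proper 3-coloring exists.

No, G is not 3-colorable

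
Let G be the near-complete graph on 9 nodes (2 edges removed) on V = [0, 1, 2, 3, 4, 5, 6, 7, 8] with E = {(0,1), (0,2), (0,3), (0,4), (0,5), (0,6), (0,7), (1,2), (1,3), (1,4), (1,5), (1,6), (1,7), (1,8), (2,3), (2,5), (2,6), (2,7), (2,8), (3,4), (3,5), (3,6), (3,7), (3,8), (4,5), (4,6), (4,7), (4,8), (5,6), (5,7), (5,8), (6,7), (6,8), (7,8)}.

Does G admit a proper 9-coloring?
A valid 9-coloring: color 1: [6]; color 2: [7]; color 3: [1]; color 4: [3]; color 5: [5]; color 6: [2, 4]; color 7: [0, 8].
(χ(G) = 7 ≤ 9.)

Yes, G is 9-colorable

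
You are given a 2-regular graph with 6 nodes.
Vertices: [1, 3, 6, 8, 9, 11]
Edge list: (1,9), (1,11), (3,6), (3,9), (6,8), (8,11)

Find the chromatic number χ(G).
Clique number ω(G) = 2 (lower bound: χ ≥ ω).
The graph is bipartite (no odd cycle), so 2 colors suffice: χ(G) = 2.
A valid 2-coloring: color 1: [6, 9, 11]; color 2: [1, 3, 8].

χ(G) = 2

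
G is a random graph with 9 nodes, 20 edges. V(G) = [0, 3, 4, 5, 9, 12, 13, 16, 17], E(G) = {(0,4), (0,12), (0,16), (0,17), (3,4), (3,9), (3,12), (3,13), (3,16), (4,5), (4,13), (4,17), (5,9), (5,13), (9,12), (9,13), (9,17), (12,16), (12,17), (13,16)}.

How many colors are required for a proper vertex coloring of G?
χ(G) = 4

Clique number ω(G) = 3 (lower bound: χ ≥ ω).
Odd cycle [16, 0, 17, 9, 3] needs 3 colors (χ ≥ 3).
Vertex 12 is adjacent to every vertex of [0, 3, 9, 16, 17], which already need 3 colors among themselves, so 12 needs a new color (χ ≥ 4).
The coloring below uses 4 colors, so χ(G) = 4.
A valid 4-coloring: color 1: [4, 9, 16]; color 2: [0, 3, 5]; color 3: [12, 13]; color 4: [17].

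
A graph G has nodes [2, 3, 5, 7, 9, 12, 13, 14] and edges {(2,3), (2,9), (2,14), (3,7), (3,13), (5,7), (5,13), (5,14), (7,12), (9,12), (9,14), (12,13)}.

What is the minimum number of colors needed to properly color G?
χ(G) = 3

Clique number ω(G) = 3 (lower bound: χ ≥ ω).
The clique on [2, 9, 14] has size 3, forcing χ ≥ 3, and the coloring below uses 3 colors, so χ(G) = 3.
A valid 3-coloring: color 1: [2, 7, 13]; color 2: [3, 5, 9]; color 3: [12, 14].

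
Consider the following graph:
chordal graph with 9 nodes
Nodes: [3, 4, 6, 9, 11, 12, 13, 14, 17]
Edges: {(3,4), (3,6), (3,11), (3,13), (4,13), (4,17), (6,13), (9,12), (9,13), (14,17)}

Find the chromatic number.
Clique number ω(G) = 3 (lower bound: χ ≥ ω).
The clique on [3, 4, 13] has size 3, forcing χ ≥ 3, and the coloring below uses 3 colors, so χ(G) = 3.
A valid 3-coloring: color 1: [11, 12, 13, 17]; color 2: [3, 9, 14]; color 3: [4, 6].

χ(G) = 3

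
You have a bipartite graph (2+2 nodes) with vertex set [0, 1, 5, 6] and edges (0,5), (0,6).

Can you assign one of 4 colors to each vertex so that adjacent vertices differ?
Yes, G is 4-colorable

A valid 4-coloring: color 1: [0, 1]; color 2: [5, 6].
(χ(G) = 2 ≤ 4.)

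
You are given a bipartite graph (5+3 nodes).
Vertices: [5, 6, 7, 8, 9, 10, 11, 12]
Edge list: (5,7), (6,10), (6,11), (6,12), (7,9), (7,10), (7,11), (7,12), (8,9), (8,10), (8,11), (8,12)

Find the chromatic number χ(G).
Clique number ω(G) = 2 (lower bound: χ ≥ ω).
The graph is bipartite (no odd cycle), so 2 colors suffice: χ(G) = 2.
A valid 2-coloring: color 1: [6, 7, 8]; color 2: [5, 9, 10, 11, 12].

χ(G) = 2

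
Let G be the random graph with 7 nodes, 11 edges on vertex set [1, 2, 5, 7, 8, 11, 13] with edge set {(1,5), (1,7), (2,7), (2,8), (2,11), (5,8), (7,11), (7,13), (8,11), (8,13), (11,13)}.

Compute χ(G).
Clique number ω(G) = 3 (lower bound: χ ≥ ω).
The clique on [2, 8, 11] has size 3, forcing χ ≥ 3, and the coloring below uses 3 colors, so χ(G) = 3.
A valid 3-coloring: color 1: [7, 8]; color 2: [1, 11]; color 3: [2, 5, 13].

χ(G) = 3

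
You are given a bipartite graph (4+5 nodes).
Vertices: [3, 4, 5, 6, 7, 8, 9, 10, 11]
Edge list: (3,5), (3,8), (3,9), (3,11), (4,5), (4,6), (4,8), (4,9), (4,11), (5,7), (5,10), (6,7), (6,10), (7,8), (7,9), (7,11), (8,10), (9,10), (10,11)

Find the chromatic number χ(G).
χ(G) = 2

Clique number ω(G) = 2 (lower bound: χ ≥ ω).
The graph is bipartite (no odd cycle), so 2 colors suffice: χ(G) = 2.
A valid 2-coloring: color 1: [3, 4, 7, 10]; color 2: [5, 6, 8, 9, 11].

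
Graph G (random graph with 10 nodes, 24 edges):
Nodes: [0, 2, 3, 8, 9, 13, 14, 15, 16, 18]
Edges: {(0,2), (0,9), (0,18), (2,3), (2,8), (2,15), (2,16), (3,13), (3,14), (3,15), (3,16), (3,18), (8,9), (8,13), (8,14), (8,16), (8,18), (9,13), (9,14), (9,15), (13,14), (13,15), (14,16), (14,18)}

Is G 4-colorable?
A valid 4-coloring: color 1: [0, 3, 8]; color 2: [14, 15]; color 3: [2, 13, 18]; color 4: [9, 16].
(χ(G) = 4 ≤ 4.)

Yes, G is 4-colorable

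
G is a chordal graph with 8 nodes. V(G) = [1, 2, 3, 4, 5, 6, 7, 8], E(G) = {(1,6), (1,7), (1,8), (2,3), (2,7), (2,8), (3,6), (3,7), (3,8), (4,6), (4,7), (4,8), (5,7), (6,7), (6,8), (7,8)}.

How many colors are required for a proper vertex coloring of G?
χ(G) = 4

Clique number ω(G) = 4 (lower bound: χ ≥ ω).
The clique on [2, 3, 7, 8] has size 4, forcing χ ≥ 4, and the coloring below uses 4 colors, so χ(G) = 4.
A valid 4-coloring: color 1: [7]; color 2: [5, 8]; color 3: [2, 6]; color 4: [1, 3, 4].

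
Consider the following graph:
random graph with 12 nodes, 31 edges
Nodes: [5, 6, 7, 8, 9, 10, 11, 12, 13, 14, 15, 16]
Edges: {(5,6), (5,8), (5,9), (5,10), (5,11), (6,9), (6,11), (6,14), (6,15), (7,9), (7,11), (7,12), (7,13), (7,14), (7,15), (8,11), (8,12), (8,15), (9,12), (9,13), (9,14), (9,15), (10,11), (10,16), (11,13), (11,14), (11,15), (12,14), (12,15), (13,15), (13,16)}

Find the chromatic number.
χ(G) = 4

Clique number ω(G) = 4 (lower bound: χ ≥ ω).
The clique on [7, 9, 12, 14] has size 4, forcing χ ≥ 4, and the coloring below uses 4 colors, so χ(G) = 4.
A valid 4-coloring: color 1: [9, 11, 16]; color 2: [5, 14, 15]; color 3: [6, 7, 8, 10]; color 4: [12, 13].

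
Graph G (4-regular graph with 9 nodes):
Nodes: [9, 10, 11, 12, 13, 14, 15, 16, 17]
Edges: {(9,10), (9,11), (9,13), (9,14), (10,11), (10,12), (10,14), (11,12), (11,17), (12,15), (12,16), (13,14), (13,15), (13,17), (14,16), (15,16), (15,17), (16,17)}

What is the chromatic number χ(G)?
Clique number ω(G) = 3 (lower bound: χ ≥ ω).
The clique on [9, 10, 11] has size 3, forcing χ ≥ 3, and the coloring below uses 3 colors, so χ(G) = 3.
A valid 3-coloring: color 1: [9, 12, 17]; color 2: [11, 14, 15]; color 3: [10, 13, 16].

χ(G) = 3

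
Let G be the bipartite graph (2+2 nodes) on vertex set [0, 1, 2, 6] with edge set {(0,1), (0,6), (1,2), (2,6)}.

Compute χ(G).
Clique number ω(G) = 2 (lower bound: χ ≥ ω).
The graph is bipartite (no odd cycle), so 2 colors suffice: χ(G) = 2.
A valid 2-coloring: color 1: [0, 2]; color 2: [1, 6].

χ(G) = 2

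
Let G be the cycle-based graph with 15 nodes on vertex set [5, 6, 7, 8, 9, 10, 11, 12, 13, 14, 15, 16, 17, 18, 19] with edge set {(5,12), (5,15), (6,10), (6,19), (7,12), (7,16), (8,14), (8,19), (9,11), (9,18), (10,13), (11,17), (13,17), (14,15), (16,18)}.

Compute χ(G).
χ(G) = 3

Clique number ω(G) = 2 (lower bound: χ ≥ ω).
Odd cycle [10, 13, 17, 11, 9, 18, 16, 7, 12, 5, 15, 14, 8, 19, 6] needs 3 colors (χ ≥ 3).
The coloring below uses 3 colors, so χ(G) = 3.
A valid 3-coloring: color 1: [9, 10, 12, 15, 16, 17, 19]; color 2: [5, 6, 7, 11, 13, 14, 18]; color 3: [8].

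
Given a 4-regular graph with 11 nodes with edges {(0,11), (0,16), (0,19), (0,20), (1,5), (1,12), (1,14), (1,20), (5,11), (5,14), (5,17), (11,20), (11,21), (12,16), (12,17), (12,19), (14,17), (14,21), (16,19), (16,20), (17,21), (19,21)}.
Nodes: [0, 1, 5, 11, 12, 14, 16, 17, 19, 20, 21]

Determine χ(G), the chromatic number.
Clique number ω(G) = 3 (lower bound: χ ≥ ω).
The clique on [0, 16, 19] has size 3, forcing χ ≥ 3, and the coloring below uses 3 colors, so χ(G) = 3.
A valid 3-coloring: color 1: [1, 11, 16, 17]; color 2: [0, 5, 12, 21]; color 3: [14, 19, 20].

χ(G) = 3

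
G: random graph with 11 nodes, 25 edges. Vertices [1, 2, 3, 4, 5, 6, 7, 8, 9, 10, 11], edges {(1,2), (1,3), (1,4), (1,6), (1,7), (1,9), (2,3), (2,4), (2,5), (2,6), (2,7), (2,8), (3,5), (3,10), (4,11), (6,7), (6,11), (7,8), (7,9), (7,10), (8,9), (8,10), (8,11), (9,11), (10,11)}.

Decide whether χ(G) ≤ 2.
The clique on vertices [1, 2, 6, 7] has size 4 > 2, so it alone needs 4 colors.

No, G is not 2-colorable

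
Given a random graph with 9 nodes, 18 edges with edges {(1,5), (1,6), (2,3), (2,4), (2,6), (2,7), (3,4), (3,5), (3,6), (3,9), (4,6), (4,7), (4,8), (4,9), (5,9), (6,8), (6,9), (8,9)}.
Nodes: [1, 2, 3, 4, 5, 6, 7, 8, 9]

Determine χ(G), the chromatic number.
χ(G) = 4

Clique number ω(G) = 4 (lower bound: χ ≥ ω).
The clique on [4, 6, 8, 9] has size 4, forcing χ ≥ 4, and the coloring below uses 4 colors, so χ(G) = 4.
A valid 4-coloring: color 1: [4, 5]; color 2: [6, 7]; color 3: [1, 2, 9]; color 4: [3, 8].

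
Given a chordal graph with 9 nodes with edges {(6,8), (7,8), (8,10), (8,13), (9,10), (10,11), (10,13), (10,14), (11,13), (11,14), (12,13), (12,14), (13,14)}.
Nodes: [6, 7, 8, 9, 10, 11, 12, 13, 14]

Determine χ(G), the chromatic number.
Clique number ω(G) = 4 (lower bound: χ ≥ ω).
The clique on [10, 11, 13, 14] has size 4, forcing χ ≥ 4, and the coloring below uses 4 colors, so χ(G) = 4.
A valid 4-coloring: color 1: [6, 7, 10, 12]; color 2: [9, 13]; color 3: [8, 14]; color 4: [11].

χ(G) = 4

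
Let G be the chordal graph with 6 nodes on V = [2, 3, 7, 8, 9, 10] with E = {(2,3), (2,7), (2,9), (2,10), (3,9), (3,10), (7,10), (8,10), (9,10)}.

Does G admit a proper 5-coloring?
Yes, G is 5-colorable

A valid 5-coloring: color 1: [10]; color 2: [2, 8]; color 3: [7, 9]; color 4: [3].
(χ(G) = 4 ≤ 5.)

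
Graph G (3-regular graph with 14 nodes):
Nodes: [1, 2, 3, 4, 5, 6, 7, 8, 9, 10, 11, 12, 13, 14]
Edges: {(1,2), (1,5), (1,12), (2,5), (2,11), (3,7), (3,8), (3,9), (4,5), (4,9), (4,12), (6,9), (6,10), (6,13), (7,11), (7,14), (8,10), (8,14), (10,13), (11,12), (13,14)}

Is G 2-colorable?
The clique on vertices [1, 2, 5] has size 3 > 2, so it alone needs 3 colors.

No, G is not 2-colorable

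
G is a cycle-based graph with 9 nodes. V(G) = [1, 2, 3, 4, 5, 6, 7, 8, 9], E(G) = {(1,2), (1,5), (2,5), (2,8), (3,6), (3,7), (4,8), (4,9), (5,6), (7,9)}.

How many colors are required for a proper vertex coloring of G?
χ(G) = 3

Clique number ω(G) = 3 (lower bound: χ ≥ ω).
The clique on [1, 2, 5] has size 3, forcing χ ≥ 3, and the coloring below uses 3 colors, so χ(G) = 3.
A valid 3-coloring: color 1: [2, 4, 6, 7]; color 2: [3, 5, 8, 9]; color 3: [1].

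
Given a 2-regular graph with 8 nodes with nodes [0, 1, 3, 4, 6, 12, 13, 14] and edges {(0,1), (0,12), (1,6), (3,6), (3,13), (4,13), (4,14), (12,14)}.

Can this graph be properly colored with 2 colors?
Yes, G is 2-colorable

A valid 2-coloring: color 1: [1, 3, 4, 12]; color 2: [0, 6, 13, 14].
(χ(G) = 2 ≤ 2.)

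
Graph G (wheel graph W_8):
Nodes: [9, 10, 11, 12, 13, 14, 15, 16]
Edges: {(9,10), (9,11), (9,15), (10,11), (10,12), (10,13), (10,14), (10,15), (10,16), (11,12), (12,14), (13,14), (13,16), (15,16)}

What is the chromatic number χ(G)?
χ(G) = 4

Clique number ω(G) = 3 (lower bound: χ ≥ ω).
Odd cycle [12, 11, 9, 15, 16, 13, 14] needs 3 colors (χ ≥ 3).
Vertex 10 is adjacent to every vertex of [9, 11, 12, 13, 14, 15, 16], which already need 3 colors among themselves, so 10 needs a new color (χ ≥ 4).
The coloring below uses 4 colors, so χ(G) = 4.
A valid 4-coloring: color 1: [10]; color 2: [9, 12, 13]; color 3: [11, 14, 15]; color 4: [16].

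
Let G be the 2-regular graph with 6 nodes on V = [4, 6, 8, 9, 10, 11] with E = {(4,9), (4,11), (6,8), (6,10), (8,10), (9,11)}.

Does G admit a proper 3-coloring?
A valid 3-coloring: color 1: [4, 8]; color 2: [9, 10]; color 3: [6, 11].
(χ(G) = 3 ≤ 3.)

Yes, G is 3-colorable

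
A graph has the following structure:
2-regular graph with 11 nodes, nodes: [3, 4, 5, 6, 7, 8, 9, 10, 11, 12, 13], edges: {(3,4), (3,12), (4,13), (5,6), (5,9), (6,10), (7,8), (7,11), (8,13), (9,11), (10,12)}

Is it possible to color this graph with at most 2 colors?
No, G is not 2-colorable

Odd cycle [3, 4, 13, 8, 7, 11, 9, 5, 6, 10, 12] needs 3 colors (χ ≥ 3).
Hence χ(G) ≥ 3 > 2, so no proper 2-coloring exists.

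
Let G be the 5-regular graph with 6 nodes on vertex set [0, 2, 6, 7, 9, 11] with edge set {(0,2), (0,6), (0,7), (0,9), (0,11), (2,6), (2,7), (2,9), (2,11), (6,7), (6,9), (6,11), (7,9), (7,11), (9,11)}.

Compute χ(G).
Clique number ω(G) = 6 (lower bound: χ ≥ ω).
The clique on [0, 2, 6, 7, 9, 11] has size 6, forcing χ ≥ 6, and the coloring below uses 6 colors, so χ(G) = 6.
A valid 6-coloring: color 1: [7]; color 2: [9]; color 3: [0]; color 4: [6]; color 5: [11]; color 6: [2].

χ(G) = 6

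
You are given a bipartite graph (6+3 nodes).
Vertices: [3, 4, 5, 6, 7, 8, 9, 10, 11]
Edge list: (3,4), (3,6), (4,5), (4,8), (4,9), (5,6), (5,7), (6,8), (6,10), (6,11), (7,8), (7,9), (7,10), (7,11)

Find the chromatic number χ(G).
Clique number ω(G) = 2 (lower bound: χ ≥ ω).
The graph is bipartite (no odd cycle), so 2 colors suffice: χ(G) = 2.
A valid 2-coloring: color 1: [4, 6, 7]; color 2: [3, 5, 8, 9, 10, 11].

χ(G) = 2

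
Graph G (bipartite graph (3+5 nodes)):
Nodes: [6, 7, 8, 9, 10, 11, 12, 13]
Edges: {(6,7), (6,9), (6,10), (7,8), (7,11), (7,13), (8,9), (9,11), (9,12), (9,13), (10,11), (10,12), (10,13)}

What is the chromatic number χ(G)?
Clique number ω(G) = 2 (lower bound: χ ≥ ω).
The graph is bipartite (no odd cycle), so 2 colors suffice: χ(G) = 2.
A valid 2-coloring: color 1: [7, 9, 10]; color 2: [6, 8, 11, 12, 13].

χ(G) = 2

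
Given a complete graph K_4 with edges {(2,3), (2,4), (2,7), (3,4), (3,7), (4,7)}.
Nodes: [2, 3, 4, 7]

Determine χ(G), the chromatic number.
χ(G) = 4

Clique number ω(G) = 4 (lower bound: χ ≥ ω).
The clique on [2, 3, 4, 7] has size 4, forcing χ ≥ 4, and the coloring below uses 4 colors, so χ(G) = 4.
A valid 4-coloring: color 1: [7]; color 2: [2]; color 3: [3]; color 4: [4].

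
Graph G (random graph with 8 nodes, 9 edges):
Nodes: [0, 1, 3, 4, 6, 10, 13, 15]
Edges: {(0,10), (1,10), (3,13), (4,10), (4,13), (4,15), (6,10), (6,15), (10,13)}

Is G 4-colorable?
Yes, G is 4-colorable

A valid 4-coloring: color 1: [3, 10, 15]; color 2: [0, 1, 6, 13]; color 3: [4].
(χ(G) = 3 ≤ 4.)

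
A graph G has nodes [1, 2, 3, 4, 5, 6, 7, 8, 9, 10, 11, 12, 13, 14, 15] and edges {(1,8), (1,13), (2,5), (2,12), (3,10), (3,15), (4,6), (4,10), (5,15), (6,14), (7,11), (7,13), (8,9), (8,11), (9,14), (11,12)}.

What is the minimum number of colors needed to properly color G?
χ(G) = 3

Clique number ω(G) = 2 (lower bound: χ ≥ ω).
Odd cycle [11, 7, 13, 1, 8] needs 3 colors (χ ≥ 3).
The coloring below uses 3 colors, so χ(G) = 3.
A valid 3-coloring: color 1: [3, 4, 5, 7, 8, 12, 14]; color 2: [1, 2, 6, 9, 10, 11, 15]; color 3: [13].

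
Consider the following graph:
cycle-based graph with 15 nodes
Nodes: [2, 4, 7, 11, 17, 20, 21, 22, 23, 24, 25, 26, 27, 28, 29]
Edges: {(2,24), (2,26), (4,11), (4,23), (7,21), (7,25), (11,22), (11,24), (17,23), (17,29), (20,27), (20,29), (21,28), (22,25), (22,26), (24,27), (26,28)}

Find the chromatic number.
Clique number ω(G) = 2 (lower bound: χ ≥ ω).
Odd cycle [2, 26, 22, 11, 4, 23, 17, 29, 20, 27, 24] needs 3 colors (χ ≥ 3).
The coloring below uses 3 colors, so χ(G) = 3.
A valid 3-coloring: color 1: [4, 7, 17, 20, 22, 24, 28]; color 2: [11, 21, 23, 25, 26, 27, 29]; color 3: [2].

χ(G) = 3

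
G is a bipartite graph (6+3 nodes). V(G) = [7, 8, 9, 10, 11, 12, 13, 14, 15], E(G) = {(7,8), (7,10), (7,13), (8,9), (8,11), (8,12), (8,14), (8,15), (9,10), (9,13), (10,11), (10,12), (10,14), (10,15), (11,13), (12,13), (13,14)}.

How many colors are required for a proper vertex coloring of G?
χ(G) = 2

Clique number ω(G) = 2 (lower bound: χ ≥ ω).
The graph is bipartite (no odd cycle), so 2 colors suffice: χ(G) = 2.
A valid 2-coloring: color 1: [8, 10, 13]; color 2: [7, 9, 11, 12, 14, 15].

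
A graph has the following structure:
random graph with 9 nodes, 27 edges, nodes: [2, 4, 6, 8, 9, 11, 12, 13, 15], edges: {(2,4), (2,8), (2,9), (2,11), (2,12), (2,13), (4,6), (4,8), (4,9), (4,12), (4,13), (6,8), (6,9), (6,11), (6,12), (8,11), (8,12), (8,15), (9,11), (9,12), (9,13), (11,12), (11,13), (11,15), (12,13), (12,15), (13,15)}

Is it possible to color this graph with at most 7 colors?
A valid 7-coloring: color 1: [12]; color 2: [4, 11]; color 3: [2, 6, 15]; color 4: [8, 9]; color 5: [13].
(χ(G) = 5 ≤ 7.)

Yes, G is 7-colorable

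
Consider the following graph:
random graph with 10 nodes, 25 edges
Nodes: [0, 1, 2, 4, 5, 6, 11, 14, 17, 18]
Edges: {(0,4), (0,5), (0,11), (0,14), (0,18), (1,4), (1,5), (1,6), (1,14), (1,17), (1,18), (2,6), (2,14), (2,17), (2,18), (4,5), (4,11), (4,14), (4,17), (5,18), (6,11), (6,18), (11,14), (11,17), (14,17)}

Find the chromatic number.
Clique number ω(G) = 4 (lower bound: χ ≥ ω).
The clique on [0, 4, 11, 14] has size 4, forcing χ ≥ 4, and the coloring below uses 4 colors, so χ(G) = 4.
A valid 4-coloring: color 1: [1, 2, 11]; color 2: [4, 18]; color 3: [5, 6, 14]; color 4: [0, 17].

χ(G) = 4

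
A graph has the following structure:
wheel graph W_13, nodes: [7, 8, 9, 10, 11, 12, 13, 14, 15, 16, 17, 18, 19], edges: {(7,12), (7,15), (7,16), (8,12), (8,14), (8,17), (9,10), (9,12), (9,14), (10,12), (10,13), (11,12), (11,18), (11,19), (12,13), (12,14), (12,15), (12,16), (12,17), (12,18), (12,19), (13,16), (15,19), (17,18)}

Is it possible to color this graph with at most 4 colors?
A valid 4-coloring: color 1: [12]; color 2: [7, 8, 9, 13, 18, 19]; color 3: [10, 11, 14, 15, 16, 17].
(χ(G) = 3 ≤ 4.)

Yes, G is 4-colorable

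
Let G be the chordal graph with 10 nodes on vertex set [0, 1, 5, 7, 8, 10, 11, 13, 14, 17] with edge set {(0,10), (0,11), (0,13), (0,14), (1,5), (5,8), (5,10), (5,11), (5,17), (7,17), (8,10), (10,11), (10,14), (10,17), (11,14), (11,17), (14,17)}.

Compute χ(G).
χ(G) = 4

Clique number ω(G) = 4 (lower bound: χ ≥ ω).
The clique on [0, 10, 11, 14] has size 4, forcing χ ≥ 4, and the coloring below uses 4 colors, so χ(G) = 4.
A valid 4-coloring: color 1: [1, 7, 10, 13]; color 2: [8, 11]; color 3: [0, 17]; color 4: [5, 14].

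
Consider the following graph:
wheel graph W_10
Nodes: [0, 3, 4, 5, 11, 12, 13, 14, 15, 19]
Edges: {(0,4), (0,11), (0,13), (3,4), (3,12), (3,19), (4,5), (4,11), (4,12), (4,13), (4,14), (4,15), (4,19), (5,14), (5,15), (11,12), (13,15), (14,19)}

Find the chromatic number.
χ(G) = 4

Clique number ω(G) = 3 (lower bound: χ ≥ ω).
Odd cycle [3, 19, 14, 5, 15, 13, 0, 11, 12] needs 3 colors (χ ≥ 3).
Vertex 4 is adjacent to every vertex of [0, 3, 5, 11, 12, 13, 14, 15, 19], which already need 3 colors among themselves, so 4 needs a new color (χ ≥ 4).
The coloring below uses 4 colors, so χ(G) = 4.
A valid 4-coloring: color 1: [4]; color 2: [3, 11, 14, 15]; color 3: [5, 12, 13, 19]; color 4: [0].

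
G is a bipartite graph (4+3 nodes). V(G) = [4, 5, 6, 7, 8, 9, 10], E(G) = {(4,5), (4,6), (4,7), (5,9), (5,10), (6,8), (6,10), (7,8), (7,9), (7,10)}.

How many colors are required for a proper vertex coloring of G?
χ(G) = 2

Clique number ω(G) = 2 (lower bound: χ ≥ ω).
The graph is bipartite (no odd cycle), so 2 colors suffice: χ(G) = 2.
A valid 2-coloring: color 1: [5, 6, 7]; color 2: [4, 8, 9, 10].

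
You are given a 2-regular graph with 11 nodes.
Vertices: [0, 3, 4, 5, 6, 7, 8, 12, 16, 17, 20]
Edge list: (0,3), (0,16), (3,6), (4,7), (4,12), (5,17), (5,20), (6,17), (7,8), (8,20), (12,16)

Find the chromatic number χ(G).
χ(G) = 3

Clique number ω(G) = 2 (lower bound: χ ≥ ω).
Odd cycle [16, 12, 4, 7, 8, 20, 5, 17, 6, 3, 0] needs 3 colors (χ ≥ 3).
The coloring below uses 3 colors, so χ(G) = 3.
A valid 3-coloring: color 1: [3, 7, 16, 17, 20]; color 2: [0, 4, 5, 6, 8]; color 3: [12].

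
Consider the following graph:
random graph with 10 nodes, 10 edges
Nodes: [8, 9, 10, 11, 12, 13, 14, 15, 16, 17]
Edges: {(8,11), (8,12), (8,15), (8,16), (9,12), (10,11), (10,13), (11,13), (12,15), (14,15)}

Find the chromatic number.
Clique number ω(G) = 3 (lower bound: χ ≥ ω).
The clique on [8, 12, 15] has size 3, forcing χ ≥ 3, and the coloring below uses 3 colors, so χ(G) = 3.
A valid 3-coloring: color 1: [8, 9, 13, 14, 17]; color 2: [11, 12, 16]; color 3: [10, 15].

χ(G) = 3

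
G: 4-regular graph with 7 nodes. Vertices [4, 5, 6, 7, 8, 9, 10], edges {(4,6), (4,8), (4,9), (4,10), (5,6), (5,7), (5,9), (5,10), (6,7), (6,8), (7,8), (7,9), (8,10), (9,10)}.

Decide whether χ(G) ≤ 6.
A valid 6-coloring: color 1: [4, 5]; color 2: [7, 10]; color 3: [6, 9]; color 4: [8].
(χ(G) = 4 ≤ 6.)

Yes, G is 6-colorable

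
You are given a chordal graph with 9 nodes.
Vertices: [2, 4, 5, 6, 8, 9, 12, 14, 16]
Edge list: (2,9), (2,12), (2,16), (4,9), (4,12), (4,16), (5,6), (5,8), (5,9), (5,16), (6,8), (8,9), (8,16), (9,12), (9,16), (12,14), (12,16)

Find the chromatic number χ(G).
χ(G) = 4

Clique number ω(G) = 4 (lower bound: χ ≥ ω).
The clique on [5, 8, 9, 16] has size 4, forcing χ ≥ 4, and the coloring below uses 4 colors, so χ(G) = 4.
A valid 4-coloring: color 1: [6, 9, 14]; color 2: [16]; color 3: [8, 12]; color 4: [2, 4, 5].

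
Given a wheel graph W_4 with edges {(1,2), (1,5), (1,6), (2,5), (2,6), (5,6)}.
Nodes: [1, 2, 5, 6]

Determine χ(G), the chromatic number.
Clique number ω(G) = 4 (lower bound: χ ≥ ω).
The clique on [1, 2, 5, 6] has size 4, forcing χ ≥ 4, and the coloring below uses 4 colors, so χ(G) = 4.
A valid 4-coloring: color 1: [5]; color 2: [6]; color 3: [1]; color 4: [2].

χ(G) = 4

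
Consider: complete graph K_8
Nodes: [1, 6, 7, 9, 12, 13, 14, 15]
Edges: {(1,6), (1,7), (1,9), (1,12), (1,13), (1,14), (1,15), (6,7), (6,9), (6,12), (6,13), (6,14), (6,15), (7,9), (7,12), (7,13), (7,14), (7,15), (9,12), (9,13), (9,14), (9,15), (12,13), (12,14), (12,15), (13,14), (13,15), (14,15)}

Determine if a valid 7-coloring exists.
The clique on vertices [1, 6, 7, 9, 12, 13, 14, 15] has size 8 > 7, so it alone needs 8 colors.

No, G is not 7-colorable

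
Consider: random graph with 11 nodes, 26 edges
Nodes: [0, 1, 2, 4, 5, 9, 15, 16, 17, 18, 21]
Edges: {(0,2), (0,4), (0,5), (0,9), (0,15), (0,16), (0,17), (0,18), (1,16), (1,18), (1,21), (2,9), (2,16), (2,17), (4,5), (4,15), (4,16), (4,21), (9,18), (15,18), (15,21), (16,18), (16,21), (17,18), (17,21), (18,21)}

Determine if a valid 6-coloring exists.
Yes, G is 6-colorable

A valid 6-coloring: color 1: [0, 21]; color 2: [2, 4, 18]; color 3: [5, 9, 15, 16, 17]; color 4: [1].
(χ(G) = 4 ≤ 6.)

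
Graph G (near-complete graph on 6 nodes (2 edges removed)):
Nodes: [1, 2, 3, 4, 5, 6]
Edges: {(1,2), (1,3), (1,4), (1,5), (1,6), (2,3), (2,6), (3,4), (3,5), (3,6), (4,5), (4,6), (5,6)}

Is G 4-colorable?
No, G is not 4-colorable

The clique on vertices [1, 3, 4, 5, 6] has size 5 > 4, so it alone needs 5 colors.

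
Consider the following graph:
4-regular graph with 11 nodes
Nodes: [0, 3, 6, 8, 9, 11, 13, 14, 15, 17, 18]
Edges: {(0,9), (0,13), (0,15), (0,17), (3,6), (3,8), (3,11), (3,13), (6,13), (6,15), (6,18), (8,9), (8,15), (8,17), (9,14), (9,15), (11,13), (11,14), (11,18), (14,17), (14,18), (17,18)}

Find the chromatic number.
χ(G) = 4

Clique number ω(G) = 3 (lower bound: χ ≥ ω).
Suppose a proper 3-coloring c exists. The clique [0, 9, 15] takes 3 distinct colors; by symmetry let c(0) = 1, c(9) = 2, c(15) = 3.
- Vertex 8: neighbors [9, 15] already have colors [2, 3] ⇒ c(8) = 1.
- Vertex 3: neighbors [8] already have colors [1]; try each remaining color.
- Case c(3) = 2:
  - Vertex 6: neighbors [3, 15] already have colors [2, 3] ⇒ c(6) = 1.
  - Vertex 13: neighbors [0, 3] already have colors [1, 2] ⇒ c(13) = 3.
  - Vertex 11: neighbors [3, 13] already have colors [2, 3] ⇒ c(11) = 1.
  - Vertex 14: neighbors [11, 9] already have colors [1, 2] ⇒ c(14) = 3.
  - Vertex 17: neighbors [0, 14] already have colors [1, 3] ⇒ c(17) = 2.
  - Vertex 18: neighbors [6, 17, 14] already have colors [1, 2, 3] — all 3 colors blocked. Contradiction.
- Case c(3) = 3:
  - Vertex 13: neighbors [0, 3] already have colors [1, 3] ⇒ c(13) = 2.
  - Vertex 11: neighbors [13, 3] already have colors [2, 3] ⇒ c(11) = 1.
  - Vertex 14: neighbors [11, 9] already have colors [1, 2] ⇒ c(14) = 3.
  - Vertex 18: neighbors [11, 14] already have colors [1, 3] ⇒ c(18) = 2.
  - Vertex 17: neighbors [0, 18, 14] already have colors [1, 2, 3] — all 3 colors blocked. Contradiction.
Every case ends in a contradiction, so G has no proper 3-coloring (χ ≥ 4).
The coloring below uses 4 colors, so χ(G) = 4.
A valid 4-coloring: color 1: [3, 9, 18]; color 2: [11, 15, 17]; color 3: [8, 13, 14]; color 4: [0, 6].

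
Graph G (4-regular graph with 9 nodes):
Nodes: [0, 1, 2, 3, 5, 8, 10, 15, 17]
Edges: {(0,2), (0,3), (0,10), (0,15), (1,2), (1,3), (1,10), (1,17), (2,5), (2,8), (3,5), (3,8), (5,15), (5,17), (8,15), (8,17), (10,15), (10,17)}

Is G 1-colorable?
The clique on vertices [0, 10, 15] has size 3 > 1, so it alone needs 3 colors.

No, G is not 1-colorable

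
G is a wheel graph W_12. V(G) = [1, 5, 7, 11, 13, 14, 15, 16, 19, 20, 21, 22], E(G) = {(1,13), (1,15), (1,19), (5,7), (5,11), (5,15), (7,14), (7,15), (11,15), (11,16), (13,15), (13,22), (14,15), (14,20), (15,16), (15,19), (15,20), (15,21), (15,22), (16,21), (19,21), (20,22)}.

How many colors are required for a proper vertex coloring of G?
χ(G) = 4

Clique number ω(G) = 3 (lower bound: χ ≥ ω).
Odd cycle [16, 11, 5, 7, 14, 20, 22, 13, 1, 19, 21] needs 3 colors (χ ≥ 3).
Vertex 15 is adjacent to every vertex of [1, 5, 7, 11, 13, 14, 16, 19, 20, 21, 22], which already need 3 colors among themselves, so 15 needs a new color (χ ≥ 4).
The coloring below uses 4 colors, so χ(G) = 4.
A valid 4-coloring: color 1: [15]; color 2: [5, 14, 16, 19, 22]; color 3: [7, 11, 13, 20, 21]; color 4: [1].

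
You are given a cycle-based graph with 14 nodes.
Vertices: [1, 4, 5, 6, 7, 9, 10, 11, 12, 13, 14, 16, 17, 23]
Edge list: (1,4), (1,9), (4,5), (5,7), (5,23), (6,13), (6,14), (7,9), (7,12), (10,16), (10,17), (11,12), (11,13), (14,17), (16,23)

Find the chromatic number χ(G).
χ(G) = 3

Clique number ω(G) = 2 (lower bound: χ ≥ ω).
Odd cycle [5, 4, 1, 9, 7] needs 3 colors (χ ≥ 3).
The coloring below uses 3 colors, so χ(G) = 3.
A valid 3-coloring: color 1: [4, 6, 7, 11, 16, 17]; color 2: [5, 9, 10, 12, 13, 14]; color 3: [1, 23].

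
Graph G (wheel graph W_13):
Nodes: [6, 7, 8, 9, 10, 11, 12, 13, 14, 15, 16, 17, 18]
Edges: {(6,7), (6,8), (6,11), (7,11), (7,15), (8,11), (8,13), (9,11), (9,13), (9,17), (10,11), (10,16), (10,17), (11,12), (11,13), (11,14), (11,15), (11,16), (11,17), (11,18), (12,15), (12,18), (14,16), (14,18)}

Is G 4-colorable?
Yes, G is 4-colorable

A valid 4-coloring: color 1: [11]; color 2: [7, 8, 9, 10, 12, 14]; color 3: [6, 13, 15, 16, 17, 18].
(χ(G) = 3 ≤ 4.)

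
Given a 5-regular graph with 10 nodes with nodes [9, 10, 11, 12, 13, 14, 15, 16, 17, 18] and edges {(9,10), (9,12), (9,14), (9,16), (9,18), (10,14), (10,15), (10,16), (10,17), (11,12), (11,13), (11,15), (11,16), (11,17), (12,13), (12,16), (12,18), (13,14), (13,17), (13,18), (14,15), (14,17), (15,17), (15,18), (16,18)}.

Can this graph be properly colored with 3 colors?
The clique on vertices [9, 12, 16, 18] has size 4 > 3, so it alone needs 4 colors.

No, G is not 3-colorable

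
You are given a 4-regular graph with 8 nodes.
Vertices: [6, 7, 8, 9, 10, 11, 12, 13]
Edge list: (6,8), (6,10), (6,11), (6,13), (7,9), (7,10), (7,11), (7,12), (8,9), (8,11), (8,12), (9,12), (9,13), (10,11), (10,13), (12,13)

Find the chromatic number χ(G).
Clique number ω(G) = 3 (lower bound: χ ≥ ω).
Suppose a proper 3-coloring c exists. The clique [6, 8, 11] takes 3 distinct colors; by symmetry let c(6) = 1, c(8) = 2, c(11) = 3.
- Vertex 10: neighbors [6, 11] already have colors [1, 3] ⇒ c(10) = 2.
- Vertex 7: neighbors [10, 11] already have colors [2, 3] ⇒ c(7) = 1.
- Vertex 9: neighbors [7, 8] already have colors [1, 2] ⇒ c(9) = 3.
- Vertex 12: neighbors [7, 8, 9] already have colors [1, 2, 3] — all 3 colors blocked. Contradiction.
The forced assignments end in a contradiction, so G has no proper 3-coloring (χ ≥ 4).
The coloring below uses 4 colors, so χ(G) = 4.
A valid 4-coloring: color 1: [6, 9]; color 2: [11, 12]; color 3: [8, 10]; color 4: [7, 13].

χ(G) = 4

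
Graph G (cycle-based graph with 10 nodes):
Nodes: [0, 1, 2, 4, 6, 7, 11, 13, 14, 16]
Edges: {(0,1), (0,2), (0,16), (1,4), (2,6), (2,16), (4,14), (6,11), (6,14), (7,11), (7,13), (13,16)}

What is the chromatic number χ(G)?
Clique number ω(G) = 3 (lower bound: χ ≥ ω).
The clique on [0, 2, 16] has size 3, forcing χ ≥ 3, and the coloring below uses 3 colors, so χ(G) = 3.
A valid 3-coloring: color 1: [1, 6, 7, 16]; color 2: [2, 4, 11, 13]; color 3: [0, 14].

χ(G) = 3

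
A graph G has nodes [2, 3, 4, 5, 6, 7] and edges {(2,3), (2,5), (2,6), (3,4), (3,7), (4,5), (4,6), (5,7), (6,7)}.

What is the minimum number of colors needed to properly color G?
χ(G) = 2

Clique number ω(G) = 2 (lower bound: χ ≥ ω).
The graph is bipartite (no odd cycle), so 2 colors suffice: χ(G) = 2.
A valid 2-coloring: color 1: [2, 4, 7]; color 2: [3, 5, 6].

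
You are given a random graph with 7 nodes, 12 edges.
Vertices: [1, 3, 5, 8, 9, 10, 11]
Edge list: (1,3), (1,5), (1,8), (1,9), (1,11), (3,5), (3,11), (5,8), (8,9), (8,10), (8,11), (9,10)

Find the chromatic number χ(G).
χ(G) = 3

Clique number ω(G) = 3 (lower bound: χ ≥ ω).
The clique on [1, 8, 9] has size 3, forcing χ ≥ 3, and the coloring below uses 3 colors, so χ(G) = 3.
A valid 3-coloring: color 1: [3, 8]; color 2: [1, 10]; color 3: [5, 9, 11].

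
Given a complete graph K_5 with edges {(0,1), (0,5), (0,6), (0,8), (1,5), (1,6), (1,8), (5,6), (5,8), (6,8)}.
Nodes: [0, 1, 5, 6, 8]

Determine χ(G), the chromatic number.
Clique number ω(G) = 5 (lower bound: χ ≥ ω).
The clique on [0, 1, 5, 6, 8] has size 5, forcing χ ≥ 5, and the coloring below uses 5 colors, so χ(G) = 5.
A valid 5-coloring: color 1: [8]; color 2: [1]; color 3: [0]; color 4: [5]; color 5: [6].

χ(G) = 5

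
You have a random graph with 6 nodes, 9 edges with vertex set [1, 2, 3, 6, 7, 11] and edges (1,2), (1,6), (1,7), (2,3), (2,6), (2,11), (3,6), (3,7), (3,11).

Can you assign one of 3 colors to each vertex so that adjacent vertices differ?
A valid 3-coloring: color 1: [1, 3]; color 2: [2, 7]; color 3: [6, 11].
(χ(G) = 3 ≤ 3.)

Yes, G is 3-colorable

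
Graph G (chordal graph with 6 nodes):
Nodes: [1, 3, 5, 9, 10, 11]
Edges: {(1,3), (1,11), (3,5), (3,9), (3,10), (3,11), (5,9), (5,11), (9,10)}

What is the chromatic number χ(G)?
Clique number ω(G) = 3 (lower bound: χ ≥ ω).
The clique on [1, 3, 11] has size 3, forcing χ ≥ 3, and the coloring below uses 3 colors, so χ(G) = 3.
A valid 3-coloring: color 1: [3]; color 2: [9, 11]; color 3: [1, 5, 10].

χ(G) = 3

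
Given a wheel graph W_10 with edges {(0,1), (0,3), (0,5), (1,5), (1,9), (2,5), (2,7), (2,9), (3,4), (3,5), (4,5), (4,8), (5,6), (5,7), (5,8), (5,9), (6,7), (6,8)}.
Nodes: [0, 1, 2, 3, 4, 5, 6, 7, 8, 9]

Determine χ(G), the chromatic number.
χ(G) = 4

Clique number ω(G) = 3 (lower bound: χ ≥ ω).
Odd cycle [0, 1, 9, 2, 7, 6, 8, 4, 3] needs 3 colors (χ ≥ 3).
Vertex 5 is adjacent to every vertex of [0, 1, 2, 3, 4, 6, 7, 8, 9], which already need 3 colors among themselves, so 5 needs a new color (χ ≥ 4).
The coloring below uses 4 colors, so χ(G) = 4.
A valid 4-coloring: color 1: [5]; color 2: [0, 4, 7, 9]; color 3: [1, 2, 3, 6]; color 4: [8].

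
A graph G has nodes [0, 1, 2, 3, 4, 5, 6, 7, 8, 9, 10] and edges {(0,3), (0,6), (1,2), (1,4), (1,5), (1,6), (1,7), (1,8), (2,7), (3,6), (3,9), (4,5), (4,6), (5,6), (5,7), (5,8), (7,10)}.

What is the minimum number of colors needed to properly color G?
χ(G) = 4

Clique number ω(G) = 4 (lower bound: χ ≥ ω).
The clique on [1, 4, 5, 6] has size 4, forcing χ ≥ 4, and the coloring below uses 4 colors, so χ(G) = 4.
A valid 4-coloring: color 1: [1, 3, 10]; color 2: [0, 2, 5, 9]; color 3: [6, 7, 8]; color 4: [4].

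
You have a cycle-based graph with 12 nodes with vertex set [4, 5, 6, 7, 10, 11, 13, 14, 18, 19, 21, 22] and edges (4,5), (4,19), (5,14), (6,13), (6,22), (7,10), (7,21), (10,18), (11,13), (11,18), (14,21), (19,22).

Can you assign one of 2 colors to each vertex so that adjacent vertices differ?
A valid 2-coloring: color 1: [5, 6, 10, 11, 19, 21]; color 2: [4, 7, 13, 14, 18, 22].
(χ(G) = 2 ≤ 2.)

Yes, G is 2-colorable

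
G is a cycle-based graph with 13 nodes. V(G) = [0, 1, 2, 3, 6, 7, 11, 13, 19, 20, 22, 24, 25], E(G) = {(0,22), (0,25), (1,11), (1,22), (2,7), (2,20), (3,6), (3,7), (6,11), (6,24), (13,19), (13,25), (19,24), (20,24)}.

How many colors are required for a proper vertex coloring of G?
χ(G) = 3

Clique number ω(G) = 2 (lower bound: χ ≥ ω).
Odd cycle [0, 22, 1, 11, 6, 24, 19, 13, 25] needs 3 colors (χ ≥ 3).
The coloring below uses 3 colors, so χ(G) = 3.
A valid 3-coloring: color 1: [0, 1, 6, 7, 13, 20]; color 2: [2, 3, 11, 22, 24, 25]; color 3: [19].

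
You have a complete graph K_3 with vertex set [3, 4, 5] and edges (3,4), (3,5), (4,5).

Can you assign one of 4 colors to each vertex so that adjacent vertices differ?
Yes, G is 4-colorable

A valid 4-coloring: color 1: [3]; color 2: [4]; color 3: [5].
(χ(G) = 3 ≤ 4.)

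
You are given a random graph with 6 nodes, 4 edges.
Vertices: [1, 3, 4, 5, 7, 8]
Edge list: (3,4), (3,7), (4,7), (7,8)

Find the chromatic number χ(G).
χ(G) = 3

Clique number ω(G) = 3 (lower bound: χ ≥ ω).
The clique on [3, 4, 7] has size 3, forcing χ ≥ 3, and the coloring below uses 3 colors, so χ(G) = 3.
A valid 3-coloring: color 1: [1, 5, 7]; color 2: [3, 8]; color 3: [4].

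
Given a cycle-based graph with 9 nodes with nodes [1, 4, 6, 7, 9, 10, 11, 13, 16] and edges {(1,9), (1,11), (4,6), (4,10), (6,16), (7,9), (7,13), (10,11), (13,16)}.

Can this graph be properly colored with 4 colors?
A valid 4-coloring: color 1: [1, 6, 7, 10]; color 2: [4, 9, 11, 13]; color 3: [16].
(χ(G) = 3 ≤ 4.)

Yes, G is 4-colorable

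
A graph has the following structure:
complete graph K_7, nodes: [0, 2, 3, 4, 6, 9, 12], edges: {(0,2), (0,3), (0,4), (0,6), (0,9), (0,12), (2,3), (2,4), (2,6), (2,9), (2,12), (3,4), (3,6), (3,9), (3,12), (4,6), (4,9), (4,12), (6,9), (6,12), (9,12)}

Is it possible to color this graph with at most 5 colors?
No, G is not 5-colorable

The clique on vertices [0, 2, 3, 4, 6, 9, 12] has size 7 > 5, so it alone needs 7 colors.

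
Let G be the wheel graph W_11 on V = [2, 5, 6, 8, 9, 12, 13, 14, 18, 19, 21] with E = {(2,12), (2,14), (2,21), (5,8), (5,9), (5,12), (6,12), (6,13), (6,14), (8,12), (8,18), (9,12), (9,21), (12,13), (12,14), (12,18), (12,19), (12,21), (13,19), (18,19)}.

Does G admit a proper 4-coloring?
Yes, G is 4-colorable

A valid 4-coloring: color 1: [12]; color 2: [5, 13, 14, 18, 21]; color 3: [2, 6, 8, 9, 19].
(χ(G) = 3 ≤ 4.)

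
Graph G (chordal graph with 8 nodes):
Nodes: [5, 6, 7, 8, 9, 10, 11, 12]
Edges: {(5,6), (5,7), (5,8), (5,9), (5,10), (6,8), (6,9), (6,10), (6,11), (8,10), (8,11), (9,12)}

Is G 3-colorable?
The clique on vertices [5, 6, 8, 10] has size 4 > 3, so it alone needs 4 colors.

No, G is not 3-colorable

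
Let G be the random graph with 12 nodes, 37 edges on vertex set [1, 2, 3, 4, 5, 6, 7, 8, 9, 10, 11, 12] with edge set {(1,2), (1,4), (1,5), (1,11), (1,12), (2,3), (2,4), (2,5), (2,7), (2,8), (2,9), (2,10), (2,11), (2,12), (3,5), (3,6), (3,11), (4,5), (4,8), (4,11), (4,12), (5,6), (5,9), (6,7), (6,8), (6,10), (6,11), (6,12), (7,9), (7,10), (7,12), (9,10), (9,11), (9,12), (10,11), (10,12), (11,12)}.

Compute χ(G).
Clique number ω(G) = 5 (lower bound: χ ≥ ω).
The clique on [1, 2, 4, 11, 12] has size 5, forcing χ ≥ 5, and the coloring below uses 5 colors, so χ(G) = 5.
A valid 5-coloring: color 1: [2, 6]; color 2: [5, 8, 12]; color 3: [7, 11]; color 4: [3, 4, 10]; color 5: [1, 9].

χ(G) = 5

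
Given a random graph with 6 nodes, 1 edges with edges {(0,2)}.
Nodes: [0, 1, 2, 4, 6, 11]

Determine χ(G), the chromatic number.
χ(G) = 2

Clique number ω(G) = 2 (lower bound: χ ≥ ω).
The graph is bipartite (no odd cycle), so 2 colors suffice: χ(G) = 2.
A valid 2-coloring: color 1: [0, 1, 4, 6, 11]; color 2: [2].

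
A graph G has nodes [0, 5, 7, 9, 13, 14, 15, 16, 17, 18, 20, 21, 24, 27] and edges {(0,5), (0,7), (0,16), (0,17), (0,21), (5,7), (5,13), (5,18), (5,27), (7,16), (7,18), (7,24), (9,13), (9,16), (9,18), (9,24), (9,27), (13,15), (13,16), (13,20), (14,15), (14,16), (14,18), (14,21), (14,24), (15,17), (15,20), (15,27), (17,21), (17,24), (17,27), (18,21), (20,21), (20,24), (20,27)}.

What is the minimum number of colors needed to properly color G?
Clique number ω(G) = 3 (lower bound: χ ≥ ω).
The clique on [0, 17, 21] has size 3, forcing χ ≥ 3, and the coloring below uses 3 colors, so χ(G) = 3.
A valid 3-coloring: color 1: [0, 13, 18, 24, 27]; color 2: [7, 9, 14, 17, 20]; color 3: [5, 15, 16, 21].

χ(G) = 3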